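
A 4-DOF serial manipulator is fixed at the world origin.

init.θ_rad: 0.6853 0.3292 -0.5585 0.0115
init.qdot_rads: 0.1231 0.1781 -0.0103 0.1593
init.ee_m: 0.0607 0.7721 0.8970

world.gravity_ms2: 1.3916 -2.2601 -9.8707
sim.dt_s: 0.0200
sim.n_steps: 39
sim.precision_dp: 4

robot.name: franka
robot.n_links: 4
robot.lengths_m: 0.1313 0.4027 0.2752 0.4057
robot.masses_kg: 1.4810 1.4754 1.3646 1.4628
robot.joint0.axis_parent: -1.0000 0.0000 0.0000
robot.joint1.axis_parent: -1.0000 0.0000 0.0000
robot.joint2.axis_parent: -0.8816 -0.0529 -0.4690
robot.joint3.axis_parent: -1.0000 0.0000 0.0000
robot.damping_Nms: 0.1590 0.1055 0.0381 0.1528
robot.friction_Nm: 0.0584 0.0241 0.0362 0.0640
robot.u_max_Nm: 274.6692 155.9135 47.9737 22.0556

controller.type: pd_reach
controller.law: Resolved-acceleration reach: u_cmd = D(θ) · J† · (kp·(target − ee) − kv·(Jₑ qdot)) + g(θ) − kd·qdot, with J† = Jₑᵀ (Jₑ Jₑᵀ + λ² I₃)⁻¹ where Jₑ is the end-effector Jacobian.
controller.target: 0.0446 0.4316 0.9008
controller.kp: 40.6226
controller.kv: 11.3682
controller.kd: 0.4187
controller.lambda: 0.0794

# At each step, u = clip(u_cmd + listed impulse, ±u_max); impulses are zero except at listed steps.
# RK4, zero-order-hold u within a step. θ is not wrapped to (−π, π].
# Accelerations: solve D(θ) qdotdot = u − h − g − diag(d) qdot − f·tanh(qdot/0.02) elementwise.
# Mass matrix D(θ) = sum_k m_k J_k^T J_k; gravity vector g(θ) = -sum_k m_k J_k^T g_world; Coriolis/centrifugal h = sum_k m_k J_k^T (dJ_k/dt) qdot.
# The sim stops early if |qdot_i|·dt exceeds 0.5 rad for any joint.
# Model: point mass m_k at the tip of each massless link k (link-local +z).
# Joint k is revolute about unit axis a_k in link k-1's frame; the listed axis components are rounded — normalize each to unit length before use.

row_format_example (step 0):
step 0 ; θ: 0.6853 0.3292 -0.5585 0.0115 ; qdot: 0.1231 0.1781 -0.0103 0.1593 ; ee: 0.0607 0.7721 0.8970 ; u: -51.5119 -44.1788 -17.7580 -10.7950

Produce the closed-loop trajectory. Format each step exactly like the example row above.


step 1 ; θ: 0.6872 0.3328 -0.5602 0.0107 ; qdot: 0.0714 0.1750 -0.1671 -0.2245 ; ee: 0.0611 0.7755 0.8937 ; u: -44.2814 -37.8947 -14.3597 -8.6570
step 2 ; θ: 0.6886 0.3358 -0.5651 0.0039 ; qdot: 0.0719 0.1277 -0.3297 -0.4541 ; ee: 0.0627 0.7744 0.8932 ; u: -38.2985 -32.6604 -11.4803 -6.9145
step 3 ; θ: 0.6902 0.3378 -0.5729 -0.0070 ; qdot: 0.0854 0.0743 -0.4466 -0.6306 ; ee: 0.0652 0.7698 0.8948 ; u: -33.2816 -28.2602 -9.0322 -5.4548
step 4 ; θ: 0.6921 0.3388 -0.5825 -0.0211 ; qdot: 0.1043 0.0211 -0.5137 -0.7822 ; ee: 0.0684 0.7625 0.8979 ; u: -29.0815 -24.5685 -6.9536 -4.2221
step 5 ; θ: 0.6943 0.3389 -0.5930 -0.0382 ; qdot: 0.1129 -0.0133 -0.5379 -0.9221 ; ee: 0.0721 0.7532 0.9019 ; u: -25.6043 -21.5144 -5.1959 -3.1768
step 6 ; θ: 0.6965 0.3384 -0.6036 -0.0579 ; qdot: 0.1181 -0.0382 -0.5276 -1.0515 ; ee: 0.0762 0.7424 0.9065 ; u: -22.7601 -19.0131 -3.7170 -2.2904
step 7 ; θ: 0.6990 0.3373 -0.6137 -0.0801 ; qdot: 0.1338 -0.0716 -0.4902 -1.1686 ; ee: 0.0805 0.7306 0.9112 ; u: -20.4666 -16.9790 -2.4820 -1.5401
step 8 ; θ: 0.7019 0.3356 -0.6230 -0.1045 ; qdot: 0.1530 -0.1053 -0.4338 -1.2743 ; ee: 0.0849 0.7180 0.9158 ; u: -18.6706 -15.3693 -1.4625 -0.9056
step 9 ; θ: 0.7051 0.3332 -0.6309 -0.1309 ; qdot: 0.1711 -0.1343 -0.3654 -1.3674 ; ee: 0.0892 0.7051 0.9202 ; u: -17.3205 -14.1409 -0.6335 -0.3702
step 10 ; θ: 0.7086 0.3303 -0.6375 -0.1590 ; qdot: 0.1859 -0.1572 -0.2911 -1.4458 ; ee: 0.0935 0.6920 0.9242 ; u: -16.3598 -13.2461 0.0290 0.0805
step 11 ; θ: 0.7124 0.3270 -0.6425 -0.1885 ; qdot: 0.1965 -0.1739 -0.2152 -1.5077 ; ee: 0.0976 0.6790 0.9276 ; u: -15.7270 -12.6327 0.5484 0.4590
step 12 ; θ: 0.7164 0.3234 -0.6461 -0.2191 ; qdot: 0.2021 -0.1847 -0.1411 -1.5519 ; ee: 0.1014 0.6661 0.9305 ; u: -15.3571 -12.2459 0.9477 0.7769
step 13 ; θ: 0.7204 0.3197 -0.6482 -0.2504 ; qdot: 0.2028 -0.1904 -0.0708 -1.5787 ; ee: 0.1049 0.6536 0.9329 ; u: -15.1856 -12.0316 1.2490 1.0443
step 14 ; θ: 0.7244 0.3159 -0.6490 -0.2820 ; qdot: 0.1989 -0.1917 -0.0070 -1.5872 ; ee: 0.1081 0.6415 0.9347 ; u: -15.1550 -11.9415 1.4733 1.2698
step 15 ; θ: 0.7283 0.3122 -0.6487 -0.3135 ; qdot: 0.1912 -0.1876 0.0378 -1.5667 ; ee: 0.1109 0.6298 0.9361 ; u: -15.2303 -11.9467 1.6484 1.4568
step 16 ; θ: 0.7320 0.3085 -0.6475 -0.3445 ; qdot: 0.1797 -0.1811 0.0799 -1.5378 ; ee: 0.1134 0.6186 0.9370 ; u: -15.3406 -11.9871 1.7820 1.6205
step 17 ; θ: 0.7354 0.3050 -0.6455 -0.3749 ; qdot: 0.1658 -0.1741 0.1227 -1.5057 ; ee: 0.1156 0.6079 0.9375 ; u: -15.4558 -12.0372 1.8808 1.7660
step 18 ; θ: 0.7385 0.3016 -0.6427 -0.4046 ; qdot: 0.1503 -0.1668 0.1640 -1.4698 ; ee: 0.1174 0.5978 0.9377 ; u: -15.5641 -12.0866 1.9522 1.8955
step 19 ; θ: 0.7413 0.2984 -0.6390 -0.4335 ; qdot: 0.1340 -0.1595 0.2027 -1.4304 ; ee: 0.1189 0.5882 0.9377 ; u: -15.6581 -12.1289 2.0023 2.0109
step 20 ; θ: 0.7438 0.2953 -0.6346 -0.4617 ; qdot: 0.1173 -0.1521 0.2384 -1.3884 ; ee: 0.1200 0.5791 0.9375 ; u: -15.7340 -12.1605 2.0358 2.1144
step 21 ; θ: 0.7460 0.2923 -0.6296 -0.4889 ; qdot: 0.1007 -0.1449 0.2708 -1.3448 ; ee: 0.1209 0.5705 0.9371 ; u: -15.7908 -12.1804 2.0562 2.2075
step 22 ; θ: 0.7478 0.2895 -0.6239 -0.5153 ; qdot: 0.0844 -0.1377 0.2998 -1.3002 ; ee: 0.1214 0.5624 0.9366 ; u: -15.8294 -12.1888 2.0659 2.2919
step 23 ; θ: 0.7494 0.2868 -0.6177 -0.5409 ; qdot: 0.0688 -0.1307 0.3256 -1.2554 ; ee: 0.1216 0.5547 0.9360 ; u: -15.8518 -12.1871 2.0672 2.3686
step 24 ; θ: 0.7506 0.2843 -0.6109 -0.5655 ; qdot: 0.0541 -0.1240 0.3482 -1.2107 ; ee: 0.1216 0.5475 0.9354 ; u: -15.8606 -12.1769 2.0615 2.4387
step 25 ; θ: 0.7515 0.2819 -0.6038 -0.5892 ; qdot: 0.0408 -0.1180 0.3677 -1.1666 ; ee: 0.1214 0.5408 0.9347 ; u: -15.8584 -12.1599 2.0501 2.5029
step 26 ; θ: 0.7522 0.2796 -0.5963 -0.6120 ; qdot: 0.0295 -0.1135 0.3843 -1.1231 ; ee: 0.1209 0.5344 0.9340 ; u: -15.8477 -12.1372 2.0340 2.5619
step 27 ; θ: 0.7527 0.2774 -0.5885 -0.6340 ; qdot: 0.0213 -0.1116 0.3982 -1.0804 ; ee: 0.1202 0.5284 0.9332 ; u: -15.8311 -12.1096 2.0142 2.6163
step 28 ; θ: 0.7531 0.2751 -0.5805 -0.6552 ; qdot: 0.0159 -0.1119 0.4094 -1.0385 ; ee: 0.1194 0.5227 0.9325 ; u: -15.8112 -12.0791 1.9912 2.6666
step 29 ; θ: 0.7533 0.2729 -0.5722 -0.6755 ; qdot: 0.0121 -0.1130 0.4181 -0.9979 ; ee: 0.1185 0.5174 0.9318 ; u: -15.7900 -12.0482 1.9658 2.7133
step 30 ; θ: 0.7535 0.2707 -0.5638 -0.6951 ; qdot: 0.0092 -0.1140 0.4245 -0.9587 ; ee: 0.1174 0.5125 0.9311 ; u: -15.7690 -12.0183 1.9384 2.7570
step 31 ; θ: 0.7536 0.2684 -0.5553 -0.7138 ; qdot: 0.0068 -0.1146 0.4288 -0.9208 ; ee: 0.1162 0.5078 0.9304 ; u: -15.7490 -11.9902 1.9093 2.7978
step 32 ; θ: 0.7537 0.2662 -0.5467 -0.7318 ; qdot: 0.0047 -0.1147 0.4312 -0.8844 ; ee: 0.1149 0.5034 0.9297 ; u: -15.7305 -11.9645 1.8790 2.8361
step 33 ; θ: 0.7538 0.2639 -0.5381 -0.7492 ; qdot: 0.0028 -0.1143 0.4318 -0.8494 ; ee: 0.1135 0.4993 0.9290 ; u: -15.7138 -11.9411 1.8478 2.8721
step 34 ; θ: 0.7538 0.2617 -0.5295 -0.7658 ; qdot: 0.0011 -0.1133 0.4309 -0.8156 ; ee: 0.1121 0.4954 0.9283 ; u: -15.6989 -11.9203 1.8159 2.9059
step 35 ; θ: 0.7538 0.2595 -0.5209 -0.7817 ; qdot: -0.0004 -0.1118 0.4286 -0.7832 ; ee: 0.1107 0.4918 0.9276 ; u: -15.6860 -11.9020 1.7835 2.9378
step 36 ; θ: 0.7537 0.2573 -0.5124 -0.7971 ; qdot: -0.0018 -0.1099 0.4251 -0.7520 ; ee: 0.1092 0.4884 0.9270 ; u: -15.6749 -11.8860 1.7508 2.9679
step 37 ; θ: 0.7537 0.2551 -0.5040 -0.8118 ; qdot: -0.0030 -0.1077 0.4206 -0.7221 ; ee: 0.1076 0.4852 0.9263 ; u: -15.6656 -11.8721 1.7181 2.9964
step 38 ; θ: 0.7536 0.2530 -0.4956 -0.8259 ; qdot: -0.0041 -0.1053 0.4151 -0.6933 ; ee: 0.1061 0.4822 0.9257 ; u: -15.6580 -11.8603 1.6854 3.0233
step 39 ; θ: 0.7535 0.2510 -0.4874 -0.8395 ; qdot: -0.0051 -0.1026 0.4089 -0.6656 ; ee: 0.1045 0.4793 0.9251


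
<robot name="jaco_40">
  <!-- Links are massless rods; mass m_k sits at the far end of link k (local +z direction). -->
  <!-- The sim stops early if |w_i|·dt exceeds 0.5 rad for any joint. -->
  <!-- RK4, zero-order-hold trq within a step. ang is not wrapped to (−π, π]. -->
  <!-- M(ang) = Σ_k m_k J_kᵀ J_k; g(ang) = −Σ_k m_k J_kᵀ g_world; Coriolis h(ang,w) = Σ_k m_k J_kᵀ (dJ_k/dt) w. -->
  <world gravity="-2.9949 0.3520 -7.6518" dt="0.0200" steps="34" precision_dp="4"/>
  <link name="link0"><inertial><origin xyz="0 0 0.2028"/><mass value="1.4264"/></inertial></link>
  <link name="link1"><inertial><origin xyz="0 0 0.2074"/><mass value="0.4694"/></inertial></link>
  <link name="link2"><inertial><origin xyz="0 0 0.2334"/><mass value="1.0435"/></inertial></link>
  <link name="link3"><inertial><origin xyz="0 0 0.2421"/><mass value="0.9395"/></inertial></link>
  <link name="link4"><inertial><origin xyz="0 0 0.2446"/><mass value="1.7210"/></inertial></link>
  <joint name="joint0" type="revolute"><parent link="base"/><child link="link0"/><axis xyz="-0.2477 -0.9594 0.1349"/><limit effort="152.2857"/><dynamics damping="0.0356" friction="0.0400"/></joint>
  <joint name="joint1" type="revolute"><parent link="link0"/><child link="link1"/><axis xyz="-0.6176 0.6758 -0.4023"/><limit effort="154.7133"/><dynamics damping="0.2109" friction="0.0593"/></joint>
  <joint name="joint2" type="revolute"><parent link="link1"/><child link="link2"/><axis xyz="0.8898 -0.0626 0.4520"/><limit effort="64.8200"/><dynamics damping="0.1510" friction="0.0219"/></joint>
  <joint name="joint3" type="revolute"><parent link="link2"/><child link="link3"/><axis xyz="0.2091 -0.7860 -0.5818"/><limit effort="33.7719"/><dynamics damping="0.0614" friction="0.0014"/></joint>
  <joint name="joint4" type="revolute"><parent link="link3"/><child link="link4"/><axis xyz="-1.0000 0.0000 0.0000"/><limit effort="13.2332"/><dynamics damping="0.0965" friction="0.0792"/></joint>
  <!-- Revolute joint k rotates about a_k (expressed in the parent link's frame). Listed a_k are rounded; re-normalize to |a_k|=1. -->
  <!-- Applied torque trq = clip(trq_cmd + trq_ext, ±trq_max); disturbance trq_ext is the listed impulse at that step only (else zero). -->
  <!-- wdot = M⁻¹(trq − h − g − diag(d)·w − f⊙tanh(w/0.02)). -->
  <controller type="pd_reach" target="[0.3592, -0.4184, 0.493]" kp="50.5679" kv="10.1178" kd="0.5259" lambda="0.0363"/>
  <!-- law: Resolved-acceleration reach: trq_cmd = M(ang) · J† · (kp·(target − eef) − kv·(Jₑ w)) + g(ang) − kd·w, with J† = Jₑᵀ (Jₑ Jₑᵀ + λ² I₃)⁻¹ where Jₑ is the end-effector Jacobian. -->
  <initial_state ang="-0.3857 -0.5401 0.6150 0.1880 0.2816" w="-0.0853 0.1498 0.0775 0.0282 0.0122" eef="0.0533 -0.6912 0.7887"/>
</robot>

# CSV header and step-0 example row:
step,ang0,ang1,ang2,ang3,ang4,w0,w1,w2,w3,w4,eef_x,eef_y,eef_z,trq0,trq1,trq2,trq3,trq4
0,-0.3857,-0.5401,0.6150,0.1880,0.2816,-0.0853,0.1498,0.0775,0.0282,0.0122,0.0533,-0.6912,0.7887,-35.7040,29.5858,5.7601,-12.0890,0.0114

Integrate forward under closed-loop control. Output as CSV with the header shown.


step,ang0,ang1,ang2,ang3,ang4,w0,w1,w2,w3,w4,eef_x,eef_y,eef_z,trq0,trq1,trq2,trq3,trq4
1,-0.3828,-0.5145,0.6433,0.2083,0.3012,0.3401,2.3646,2.6561,1.9652,1.8215,0.0585,-0.6892,0.7866,-28.0978,24.6133,1.4509,-11.2274,-0.3301
2,-0.3767,-0.4585,0.7031,0.2541,0.3357,0.2771,3.2381,3.3141,2.5931,1.5591,0.0693,-0.6851,0.7808,-19.8936,20.9661,-2.0527,-9.5601,0.6404
3,-0.3721,-0.3892,0.7719,0.3067,0.3624,0.1871,3.7167,3.5677,2.6591,1.0703,0.0848,-0.6806,0.7728,-12.5688,18.0860,-5.0994,-7.7768,1.5331
4,-0.3690,-0.3119,0.8442,0.3578,0.3794,0.1352,4.0412,3.6861,2.4500,0.6090,0.1038,-0.6755,0.7633,-6.5742,15.6038,-7.5403,-6.0679,2.1780
5,-0.3666,-0.2290,0.9181,0.4035,0.3878,0.1135,4.2848,3.7232,2.1093,0.2205,0.1250,-0.6698,0.7526,-1.9279,13.3683,-9.3438,-4.5126,2.5878
6,-0.3645,-0.1417,0.9920,0.4418,0.3893,0.1034,4.4683,3.6971,1.7211,-0.0595,0.1474,-0.6633,0.7412,1.5160,11.3119,-10.5505,-3.1413,2.7887
7,-0.3627,-0.0514,1.0651,0.4724,0.3872,0.0880,4.5891,3.6279,1.3463,-0.1548,0.1702,-0.6559,0.7294,3.9559,9.3574,-11.1922,-1.9552,2.7708
8,-0.3614,0.0407,1.1360,0.4961,0.3836,0.0515,4.6513,3.4892,1.0227,-0.2053,0.1928,-0.6477,0.7175,5.6884,7.6600,-11.4771,-0.9616,2.6849
9,-0.3611,0.1336,1.2038,0.5140,0.3797,-0.0073,4.6569,3.3048,0.7746,-0.1909,0.2147,-0.6390,0.7056,6.8825,6.2152,-11.4927,-0.1460,2.5385
10,-0.3621,0.2261,1.2676,0.5279,0.3766,-0.0883,4.6069,3.0909,0.6160,-0.1169,0.2355,-0.6300,0.6940,7.6864,5.0148,-11.3176,0.5103,2.3493
11,-0.3650,0.3170,1.3269,0.5396,0.3754,-0.1961,4.4993,2.8516,0.5608,-0.0100,0.2552,-0.6208,0.6829,8.2218,4.0570,-11.0196,1.0223,2.1437
12,-0.3702,0.4054,1.3812,0.5512,0.3760,-0.3274,4.3469,2.5890,0.6026,0.0495,0.2734,-0.6118,0.6721,8.5919,3.3589,-10.7003,1.4116,1.9835
13,-0.3783,0.4902,1.4303,0.5645,0.3777,-0.4793,4.1430,2.3273,0.7407,0.1263,0.2902,-0.6030,0.6618,8.8574,2.8411,-10.3532,1.7051,1.8131
14,-0.3896,0.5706,1.4742,0.5816,0.3812,-0.6484,3.8874,2.0788,0.9677,0.2307,0.3055,-0.5946,0.6518,9.1131,2.4550,-10.0025,1.9270,1.6182
15,-0.4044,0.6454,1.5135,0.6038,0.3867,-0.8260,3.5938,1.8494,1.2594,0.3206,0.3194,-0.5866,0.6423,9.4471,2.1811,-9.7023,2.1024,1.4223
16,-0.4226,0.7142,1.5484,0.6321,0.3935,-1.0002,3.2794,1.6467,1.5816,0.3685,0.3320,-0.5790,0.6331,9.9112,1.9921,-9.4831,2.2563,1.2367
17,-0.4442,0.7767,1.5796,0.6668,0.4007,-1.1577,2.9638,1.4770,1.8946,0.3577,0.3433,-0.5717,0.6240,10.5134,1.8596,-9.3501,2.4092,1.0659
18,-0.4686,0.8331,1.6078,0.7074,0.4070,-1.2872,2.6648,1.3432,2.1612,0.2835,0.3534,-0.5646,0.6150,11.2205,1.7570,-9.2846,2.5729,0.9099
19,-0.4953,0.8838,1.6336,0.7526,0.4113,-1.3820,2.3942,1.2432,2.3558,0.1540,0.3623,-0.5579,0.6061,11.9745,1.6623,-9.2515,2.7481,0.7656
20,-0.5235,0.9293,1.6578,0.8008,0.4126,-1.4429,2.1472,1.1716,2.4769,0.0093,0.3701,-0.5513,0.5972,12.7264,1.5536,-9.2014,2.9236,0.6132
21,-0.5527,0.9699,1.6807,0.8511,0.4117,-1.4766,1.8999,1.1249,2.5556,-0.0666,0.3769,-0.5448,0.5885,13.4928,1.4002,-9.0796,3.0781,0.4024
22,-0.5822,1.0060,1.7030,0.9021,0.4091,-1.4717,1.7039,1.0971,2.5450,-0.1814,0.3828,-0.5384,0.5799,14.1972,1.2369,-8.9501,3.2253,0.2242
23,-0.6113,1.0386,1.7247,0.9522,0.4039,-1.4396,1.5424,1.0744,2.4679,-0.3169,0.3878,-0.5321,0.5714,14.7810,1.0806,-8.7986,3.3481,0.0811
24,-0.6396,1.0680,1.7460,1.0004,0.3963,-1.3917,1.3918,1.0499,2.3602,-0.4331,0.3920,-0.5258,0.5633,15.2455,0.9353,-8.6147,3.4321,-0.0448
25,-0.6668,1.0945,1.7667,1.0462,0.3866,-1.3314,1.2515,1.0232,2.2334,-0.5249,0.3954,-0.5197,0.5555,15.5996,0.8063,-8.4144,3.4801,-0.1519
26,-0.6927,1.1183,1.7869,1.0894,0.3753,-1.2615,1.1219,0.9944,2.0953,-0.5915,0.3981,-0.5138,0.5482,15.8511,0.6989,-8.2129,3.4978,-0.2387
27,-0.7171,1.1396,1.8066,1.1298,0.3629,-1.1843,1.0032,0.9638,1.9522,-0.6345,0.4002,-0.5079,0.5413,16.0068,0.6175,-8.0222,3.4915,-0.3048
28,-0.7400,1.1587,1.8256,1.1673,0.3499,-1.1023,0.8953,0.9316,1.8087,-0.6565,0.4016,-0.5023,0.5348,16.0737,0.5646,-7.8508,3.4674,-0.3509
29,-0.7611,1.1757,1.8439,1.2020,0.3366,-1.0174,0.7980,0.8980,1.6682,-0.6609,0.4025,-0.4968,0.5289,16.0592,0.5409,-7.7040,3.4311,-0.3787
30,-0.7806,1.1909,1.8615,1.2339,0.3234,-0.9315,0.7105,0.8633,1.5331,-0.6511,0.4029,-0.4916,0.5235,15.9721,0.5454,-7.5837,3.3876,-0.3901
31,-0.7984,1.2044,1.8785,1.2631,0.3105,-0.8463,0.6321,0.8275,1.4049,-0.6305,0.4028,-0.4866,0.5187,15.8223,0.5756,-7.4901,3.3409,-0.3876
32,-0.8144,1.2165,1.8947,1.2899,0.2981,-0.7631,0.5620,0.7908,1.2847,-0.6020,0.4024,-0.4818,0.5143,15.6204,0.6280,-7.4213,3.2939,-0.3737
33,-0.8289,1.2272,1.9102,1.3144,0.2864,-0.6831,0.4993,0.7534,1.1728,-0.5682,0.4015,-0.4773,0.5104,15.3772,0.6984,-7.3745,3.2490,-0.3509
34,-0.8417,1.2367,1.9249,1.3367,0.2754,-0.6071,0.4431,0.7154,1.0694,-0.5312,0.4004,-0.4730,0.5070,,,,,


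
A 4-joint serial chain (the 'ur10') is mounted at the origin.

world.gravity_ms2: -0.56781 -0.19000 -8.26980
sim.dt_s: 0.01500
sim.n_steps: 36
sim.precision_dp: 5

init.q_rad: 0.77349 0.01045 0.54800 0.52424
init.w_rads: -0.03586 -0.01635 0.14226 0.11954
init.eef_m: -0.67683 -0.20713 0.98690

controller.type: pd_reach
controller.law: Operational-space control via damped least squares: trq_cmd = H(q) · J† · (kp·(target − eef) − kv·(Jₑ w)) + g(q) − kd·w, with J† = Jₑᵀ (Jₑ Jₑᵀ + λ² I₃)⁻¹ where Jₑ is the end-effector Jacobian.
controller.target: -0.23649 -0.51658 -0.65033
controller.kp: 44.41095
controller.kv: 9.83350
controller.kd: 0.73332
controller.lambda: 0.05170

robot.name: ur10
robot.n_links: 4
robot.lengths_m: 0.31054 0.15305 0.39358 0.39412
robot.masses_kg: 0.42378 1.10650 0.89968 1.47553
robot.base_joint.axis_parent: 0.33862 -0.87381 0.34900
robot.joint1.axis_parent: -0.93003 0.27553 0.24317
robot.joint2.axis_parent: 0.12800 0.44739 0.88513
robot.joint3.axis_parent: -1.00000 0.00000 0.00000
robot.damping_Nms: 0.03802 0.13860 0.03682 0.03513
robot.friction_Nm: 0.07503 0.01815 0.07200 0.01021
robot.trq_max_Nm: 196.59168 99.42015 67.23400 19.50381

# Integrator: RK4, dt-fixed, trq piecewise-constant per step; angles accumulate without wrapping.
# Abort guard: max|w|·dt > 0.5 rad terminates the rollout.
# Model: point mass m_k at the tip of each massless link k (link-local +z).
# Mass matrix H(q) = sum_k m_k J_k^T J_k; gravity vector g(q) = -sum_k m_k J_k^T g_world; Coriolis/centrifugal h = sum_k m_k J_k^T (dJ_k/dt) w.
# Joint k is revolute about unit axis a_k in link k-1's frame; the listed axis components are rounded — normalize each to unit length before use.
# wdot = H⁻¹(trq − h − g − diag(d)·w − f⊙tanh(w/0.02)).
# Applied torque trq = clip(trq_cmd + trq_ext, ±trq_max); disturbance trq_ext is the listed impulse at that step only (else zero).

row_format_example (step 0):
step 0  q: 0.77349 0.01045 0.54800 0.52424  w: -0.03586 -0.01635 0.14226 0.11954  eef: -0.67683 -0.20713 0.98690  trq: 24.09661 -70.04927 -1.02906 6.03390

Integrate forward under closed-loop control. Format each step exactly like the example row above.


step 1  q: 0.76270 -0.01686 0.55924 0.58039  w: -1.42415 -3.57833 1.07641 7.18236  eef: -0.67530 -0.20822 0.98043  trq: 19.69480 -55.57309 -0.94334 1.01909
step 2  q: 0.73382 -0.08720 0.56744 0.71503  w: -2.39523 -5.75825 -0.12472 10.55677  eef: -0.67028 -0.21302 0.96192  trq: 24.61605 -41.85385 -0.10177 0.35347
step 3  q: 0.69686 -0.18135 0.56969 0.88212  w: -2.53494 -6.77926 0.27254 11.59759  eef: -0.66007 -0.22143 0.93368  trq: 29.40559 -30.51641 -0.34482 1.07354
step 4  q: 0.66034 -0.28594 0.57880 1.05518  w: -2.34648 -7.17642 0.83607 11.43989  eef: -0.64558 -0.23324 0.89756  trq: 29.35134 -21.72981 -0.35794 1.82256
step 5  q: 0.62744 -0.39453 0.59542 1.22234  w: -2.04821 -7.32358 1.31021 10.84595  eef: -0.62870 -0.24786 0.85517  trq: 25.95051 -14.92286 -0.26629 2.09733
step 6  q: 0.59929 -0.50464 0.61829 1.37939  w: -1.70825 -7.37737 1.69929 10.10244  eef: -0.61090 -0.26450 0.80772  trq: 20.93495 -9.52551 -0.26832 1.91820
step 7  q: 0.57638 -0.61530 0.64647 1.52481  w: -1.34260 -7.39183 2.03386 9.29365  eef: -0.59316 -0.28238 0.75615  trq: 15.34867 -5.14782 -0.43736 1.45427
step 8  q: 0.55913 -0.72603 0.67927 1.65776  w: -0.94931 -7.38066 2.32254 8.43816  eef: -0.57613 -0.30080 0.70125  trq: 9.77798 -1.55883 -0.76012 0.88335
step 9  q: 0.54803 -0.83642 0.71595 1.77757  w: -0.51716 -7.33755 2.55158 7.53924  eef: -0.56026 -0.31916 0.64375  trq: 4.55276 1.36152 -1.18349 0.35270
step 10  q: 0.54380 -0.94583 0.75541 1.88363  w: -0.02726 -7.24120 2.68601 6.60477  eef: -0.54588 -0.33695 0.58430  trq: -0.14085 3.65546 -1.64133 -0.03106
step 11  q: 0.54747 -1.05325 0.79587 1.97555  w: 0.54223 -7.06110 2.67516 5.65719  eef: -0.53314 -0.35375 0.52349  trq: -4.18901 5.32073 -2.06955 -0.20554
step 12  q: 0.56045 -1.15710 0.83467 2.05341  w: 1.22332 -6.75194 2.45078 4.73660  eef: -0.52204 -0.36929 0.46187  trq: -7.56650 6.32758 -2.41010 -0.15260
step 13  q: 0.58461 -1.25515 0.86817 2.11800  w: 2.03675 -6.27879 1.95690 3.89664  eef: -0.51237 -0.38349 0.39996  trq: -10.30006 6.72495 -2.60894 0.10631
step 14  q: 0.62188 -1.34489 0.89220 2.17089  w: 2.97013 -5.64088 1.18556 3.18132  eef: -0.50356 -0.39653 0.33826  trq: -12.52325 6.79416 -2.59541 0.52825
step 15  q: 0.67368 -1.42408 0.90303 2.21406  w: 3.96331 -4.88054 0.20672 2.59863  eef: -0.49481 -0.40884 0.27732  trq: -14.56922 7.18629 -2.25122 1.07395
step 16  q: 0.74020 -1.49132 0.89877 2.24927  w: 4.91136 -4.06473 -0.80184 2.11055  eef: -0.48517 -0.42103 0.21765  trq: -17.00960 8.76087 -1.47352 1.72866
step 17  q: 0.82003 -1.54604 0.88034 2.27756  w: 5.72119 -3.22737 -1.66861 1.66338  eef: -0.47383 -0.43367 0.15966  trq: -20.16521 11.70924 -0.29525 2.49348
step 18  q: 0.91041 -1.58816 0.85125 2.29912  w: 6.30213 -2.39924 -2.20341 1.20356  eef: -0.46030 -0.44709 0.10370  trq: -23.70606 15.23187 0.91398 3.37358
step 19  q: 1.00741 -1.61817 0.81729 2.31348  w: 6.59771 -1.62001 -2.30520 0.70061  eef: -0.44451 -0.46129 0.04996  trq: -26.91473 18.28073 1.73505 4.35576
step 20  q: 1.10677 -1.63703 0.78469 2.32007  w: 6.61826 -0.91694 -2.01626 0.16817  eef: -0.42671 -0.47602 -0.00145  trq: -29.35345 20.38380 2.01918 5.38994
step 21  q: 1.20482 -1.64593 0.75838 2.31875  w: 6.42648 -0.29132 -1.46493 -0.34773  eef: -0.40730 -0.49084 -0.05049  trq: -30.98942 21.59495 1.85684 6.39688
step 22  q: 1.29891 -1.64597 0.74134 2.31012  w: 6.09564 0.26776 -0.78267 -0.80306  eef: -0.38675 -0.50533 -0.09708  trq: -31.96897 22.14357 1.41138 7.30393
step 23  q: 1.38744 -1.63801 0.73478 2.29532  w: 5.69274 0.77814 -0.07183 -1.16582  eef: -0.36547 -0.51910 -0.14113  trq: -32.44630 22.23135 0.82864 8.04990
step 24  q: 1.46981 -1.62261 0.73844 2.27591  w: 5.28201 1.26631 0.57010 -1.41459  eef: -0.34386 -0.53189 -0.18249  trq: -32.50969 21.96570 0.24333 8.58791
step 25  q: 1.54610 -1.60006 0.75119 2.25358  w: 4.88600 1.73260 1.14332 -1.55408  eef: -0.32233 -0.54353 -0.22105  trq: -32.22012 21.38701 -0.33554 8.90203
step 26  q: 1.61668 -1.57068 0.77195 2.22989  w: 4.52434 2.17928 1.63431 -1.59442  eef: -0.30125 -0.55391 -0.25674  trq: -31.59697 20.48686 -0.89197 8.99402
step 27  q: 1.68216 -1.53479 0.79939 2.20622  w: 4.20771 2.60451 2.03128 -1.55118  eef: -0.28097 -0.56298 -0.28955  trq: -30.63293 19.21895 -1.42074 8.88143
step 28  q: 1.74320 -1.49277 0.83206 2.18367  w: 3.93581 2.99869 2.32814 -1.44504  eef: -0.26180 -0.57078 -0.31955  trq: -29.32790 17.54568 -1.92079 8.59577
step 29  q: 1.80043 -1.44520 0.86843 2.16303  w: 3.69913 3.34483 2.52328 -1.29959  eef: -0.24404 -0.57736 -0.34684  trq: -27.72871 15.50268 -2.37590 8.17824
step 30  q: 1.85427 -1.39295 0.90701 2.14469  w: 3.48269 3.62290 2.62106 -1.13798  eef: -0.22789 -0.58280 -0.37159  trq: -25.94749 13.23548 -2.74735 7.67385
step 31  q: 1.90490 -1.33716 0.94643 2.12877  w: 3.27191 3.81782 2.63303 -0.97891  eef: -0.21353 -0.58720 -0.39398  trq: -24.12789 10.95431 -2.99059 7.12490
step 32  q: 1.95234 -1.27910 0.98551 2.11514  w: 3.05797 3.92606 2.57620 -0.83385  eef: -0.20103 -0.59064 -0.41423  trq: -22.38470 8.83623 -3.08194 6.56615
step 33  q: 1.99655 -1.22001 1.02338 2.10355  w: 2.83943 3.95601 2.46890 -0.70744  eef: -0.19045 -0.59324 -0.43253  trq: -20.77443 6.96706 -3.02890 6.02336
step 34  q: 2.03746 -1.16094 1.05939 2.09371  w: 2.61982 3.92298 2.32733 -0.60000  eef: -0.18176 -0.59506 -0.44909  trq: -19.30874 5.35405 -2.86020 5.51435
step 35  q: 2.07511 -1.10273 1.09312 2.08537  w: 2.40434 3.84345 2.16440 -0.51008  eef: -0.17489 -0.59619 -0.46410  trq: -17.98010 3.96681 -2.61093 5.05060
step 36  q: 2.10959 -1.04594 1.12433 2.07825  w: 2.19762 3.73171 1.98999 -0.43585  eef: -0.16975 -0.59669 -0.47775


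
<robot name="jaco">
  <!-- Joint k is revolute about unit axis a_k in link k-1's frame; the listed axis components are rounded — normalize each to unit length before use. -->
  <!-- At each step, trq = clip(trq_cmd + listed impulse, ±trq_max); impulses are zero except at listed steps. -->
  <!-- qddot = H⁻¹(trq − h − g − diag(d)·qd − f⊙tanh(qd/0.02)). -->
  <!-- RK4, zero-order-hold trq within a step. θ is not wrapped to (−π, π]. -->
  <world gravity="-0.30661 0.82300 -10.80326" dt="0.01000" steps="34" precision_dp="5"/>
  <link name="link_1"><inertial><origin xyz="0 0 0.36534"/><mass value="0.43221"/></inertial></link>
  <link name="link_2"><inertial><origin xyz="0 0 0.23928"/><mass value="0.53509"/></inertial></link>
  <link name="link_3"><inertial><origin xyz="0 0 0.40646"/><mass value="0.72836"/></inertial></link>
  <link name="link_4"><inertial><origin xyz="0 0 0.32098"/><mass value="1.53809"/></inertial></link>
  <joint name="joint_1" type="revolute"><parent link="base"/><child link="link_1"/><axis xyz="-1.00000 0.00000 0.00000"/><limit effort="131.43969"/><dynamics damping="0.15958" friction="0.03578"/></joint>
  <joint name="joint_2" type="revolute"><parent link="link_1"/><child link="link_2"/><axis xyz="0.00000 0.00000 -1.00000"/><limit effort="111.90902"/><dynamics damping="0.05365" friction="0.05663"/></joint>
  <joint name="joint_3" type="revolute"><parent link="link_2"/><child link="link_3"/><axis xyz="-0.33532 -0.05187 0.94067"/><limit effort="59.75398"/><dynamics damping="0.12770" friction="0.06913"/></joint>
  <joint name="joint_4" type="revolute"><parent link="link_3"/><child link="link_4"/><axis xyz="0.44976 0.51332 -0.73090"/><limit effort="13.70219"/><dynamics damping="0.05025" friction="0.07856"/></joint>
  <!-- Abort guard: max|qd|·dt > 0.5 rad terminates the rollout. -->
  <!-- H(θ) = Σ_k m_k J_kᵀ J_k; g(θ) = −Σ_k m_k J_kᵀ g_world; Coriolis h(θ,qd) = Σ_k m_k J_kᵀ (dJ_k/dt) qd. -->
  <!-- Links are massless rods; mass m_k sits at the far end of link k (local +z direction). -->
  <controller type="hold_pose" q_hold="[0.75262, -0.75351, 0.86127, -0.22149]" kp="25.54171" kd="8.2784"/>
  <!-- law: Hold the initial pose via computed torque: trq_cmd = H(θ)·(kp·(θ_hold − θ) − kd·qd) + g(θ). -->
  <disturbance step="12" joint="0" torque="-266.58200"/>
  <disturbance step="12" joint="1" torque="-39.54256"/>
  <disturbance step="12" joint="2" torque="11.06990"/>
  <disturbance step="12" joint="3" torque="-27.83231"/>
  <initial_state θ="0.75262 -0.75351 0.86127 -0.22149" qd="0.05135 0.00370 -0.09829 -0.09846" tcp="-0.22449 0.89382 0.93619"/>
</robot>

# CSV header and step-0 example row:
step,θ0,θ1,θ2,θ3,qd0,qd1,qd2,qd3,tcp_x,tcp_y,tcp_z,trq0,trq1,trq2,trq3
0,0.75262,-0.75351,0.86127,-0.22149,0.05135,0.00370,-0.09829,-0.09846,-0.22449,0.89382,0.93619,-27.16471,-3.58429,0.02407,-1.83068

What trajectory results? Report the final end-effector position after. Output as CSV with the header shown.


step,θ0,θ1,θ2,θ3,qd0,qd1,qd2,qd3,tcp_x,tcp_y,tcp_z,trq0,trq1,trq2,trq3
1,0.75312,-0.75387,0.86061,-0.22186,0.04537,-0.02535,-0.04793,-0.01718,-0.22441,0.89422,0.93582,-27.10073,-3.57475,0.01393,-1.82822
2,0.75352,-0.75398,0.86030,-0.22186,0.03523,0.01619,-0.02670,-0.00577,-0.22434,0.89461,0.93548,-27.03850,-3.56692,0.00480,-1.82202
3,0.75387,-0.75403,0.86016,-0.22170,0.03018,0.02841,-0.01864,-0.00472,-0.22430,0.89497,0.93516,-26.97821,-3.55757,-0.00146,-1.81471
4,0.75418,-0.75400,0.86008,-0.22153,0.02604,0.03684,-0.01417,-0.00659,-0.22427,0.89530,0.93487,-26.91985,-3.54840,-0.00678,-1.80749
5,0.75445,-0.75391,0.86004,-0.22139,0.02252,0.04248,-0.01168,-0.00929,-0.22424,0.89559,0.93460,-26.86346,-3.53951,-0.01140,-1.80055
6,0.75468,-0.75378,0.86002,-0.22126,0.01943,0.04604,-0.01024,-0.01191,-0.22423,0.89585,0.93436,-26.80905,-3.53093,-0.01549,-1.79392
7,0.75489,-0.75362,0.86002,-0.22115,0.01669,0.04806,-0.00934,-0.01415,-0.22421,0.89609,0.93414,-26.75664,-3.52268,-0.01921,-1.78761
8,0.75507,-0.75346,0.86002,-0.22105,0.01423,0.04898,-0.00873,-0.01598,-0.22420,0.89630,0.93394,-26.70622,-3.51476,-0.02265,-1.78159
9,0.75523,-0.75330,0.86003,-0.22097,0.01200,0.04910,-0.00830,-0.01747,-0.22419,0.89649,0.93377,-26.65776,-3.50717,-0.02584,-1.77585
10,0.75536,-0.75314,0.86004,-0.22090,0.00998,0.04866,-0.00800,-0.01872,-0.22419,0.89665,0.93362,-26.61125,-3.49990,-0.02882,-1.77036
11,0.75548,-0.75299,0.86006,-0.22084,0.00815,0.04782,-0.00779,-0.01976,-0.22418,0.89680,0.93348,-26.56666,-3.49294,-0.03161,-1.76513
12,0.75558,-0.75285,0.86008,-0.22079,0.00648,0.04668,-0.00764,-0.02065,-0.22418,0.89692,0.93337,-131.43969,-43.02885,11.03568,-13.70219
13,0.78083,-0.99951,0.90458,-0.10695,5.30262,-49.36750,12.07780,23.17952,-0.22168,0.89561,0.93781,-17.91931,-0.48382,-0.51905,-0.83567
14,0.82908,-1.39202,1.05349,0.09183,4.07894,-27.96227,15.95395,16.30572,-0.21905,0.89034,0.94048,-18.33128,-0.85148,0.18232,-1.07333
15,0.86275,-1.59230,1.20328,0.22840,2.74740,-13.93766,13.66916,11.49398,-0.21864,0.88264,0.94001,-17.75889,-0.55748,0.46820,-1.15684
16,0.88584,-1.69604,1.32663,0.32815,1.93874,-7.64491,11.06128,8.70643,-0.21853,0.87477,0.93899,-17.49508,-0.17283,0.54441,-1.12980
17,0.90246,-1.75505,1.42615,0.40525,1.41994,-4.50964,8.92229,6.83920,-0.21839,0.86746,0.93791,-17.47298,0.16613,0.55011,-1.07340
18,0.91475,-1.79051,1.50646,0.46632,1.05917,-2.74896,7.20410,5.44891,-0.21829,0.86096,0.93690,-17.62058,0.41072,0.55369,-1.03023
19,0.92395,-1.81212,1.57128,0.51508,0.79341,-1.66072,5.80716,4.34892,-0.21833,0.85533,0.93598,-17.87370,0.54951,0.58346,-1.01441
20,0.93082,-1.82485,1.62342,0.55390,0.58951,-0.93227,4.65487,3.44639,-0.21861,0.85055,0.93513,-18.18367,0.58660,0.64818,-1.02820
21,0.93588,-1.83142,1.66503,0.58446,0.42831,-0.40941,3.69297,2.68864,-0.21921,0.84659,0.93436,-18.51655,0.53250,0.74751,-1.06928
22,0.93949,-1.83343,1.69781,0.60804,0.29773,-0.01143,2.88216,2.04469,-0.22015,0.84337,0.93364,-18.85018,0.40049,0.87698,-1.13380
23,0.94191,-1.83200,1.72307,0.62579,0.18791,0.28609,2.18342,1.52128,-0.22147,0.84085,0.93294,-19.17179,0.21102,1.03050,-1.21789
24,0.94332,-1.82788,1.74186,0.63872,0.09544,0.53343,1.58623,1.07225,-0.22316,0.83896,0.93226,-19.47510,-0.03047,1.20169,-1.31794
25,0.94387,-1.82145,1.75514,0.64746,0.01691,0.75078,1.07699,0.68150,-0.22520,0.83763,0.93156,-19.75751,-0.31363,1.38433,-1.43020
26,0.94370,-1.81295,1.76372,0.65254,-0.04954,0.94905,0.64718,0.33989,-0.22759,0.83682,0.93083,-20.02346,-0.62780,1.57260,-1.55127
27,0.94292,-1.80255,1.76835,0.65444,-0.10677,1.13289,0.28292,0.04207,-0.23030,0.83645,0.93007,-20.27215,-0.96344,1.76129,-1.67813
28,0.94159,-1.79053,1.76964,0.65395,-0.15730,1.26759,-0.00753,-0.11779,-0.23331,0.83647,0.92924,-20.50531,-1.31211,1.94423,-1.81918
29,0.93984,-1.77721,1.76861,0.65222,-0.19288,1.40115,-0.19243,-0.22664,-0.23659,0.83681,0.92828,-20.72507,-1.66391,2.10909,-1.96277
30,0.93776,-1.76257,1.76593,0.64949,-0.22347,1.52840,-0.34173,-0.31910,-0.24011,0.83740,0.92718,-20.93478,-2.01207,2.26220,-2.10353
31,0.93539,-1.74670,1.76189,0.64591,-0.25022,1.64825,-0.46336,-0.39733,-0.24382,0.83822,0.92595,-21.13865,-2.35273,2.40257,-2.24007
32,0.93277,-1.72968,1.75676,0.64162,-0.27351,1.76045,-0.56062,-0.46278,-0.24770,0.83923,0.92460,-21.34044,-2.68272,2.52900,-2.37126
33,0.92994,-1.71157,1.75077,0.63672,-0.29362,1.86457,-0.63647,-0.51675,-0.25168,0.84043,0.92312,-21.54340,-2.99947,2.64077,-2.49616
34,0.92692,-1.69246,1.74410,0.63134,-0.31080,1.96011,-0.69361,-0.56045,-0.25575,0.84179,0.92153,,,,
# final tcp position (m): -0.25575 0.84179 0.92153


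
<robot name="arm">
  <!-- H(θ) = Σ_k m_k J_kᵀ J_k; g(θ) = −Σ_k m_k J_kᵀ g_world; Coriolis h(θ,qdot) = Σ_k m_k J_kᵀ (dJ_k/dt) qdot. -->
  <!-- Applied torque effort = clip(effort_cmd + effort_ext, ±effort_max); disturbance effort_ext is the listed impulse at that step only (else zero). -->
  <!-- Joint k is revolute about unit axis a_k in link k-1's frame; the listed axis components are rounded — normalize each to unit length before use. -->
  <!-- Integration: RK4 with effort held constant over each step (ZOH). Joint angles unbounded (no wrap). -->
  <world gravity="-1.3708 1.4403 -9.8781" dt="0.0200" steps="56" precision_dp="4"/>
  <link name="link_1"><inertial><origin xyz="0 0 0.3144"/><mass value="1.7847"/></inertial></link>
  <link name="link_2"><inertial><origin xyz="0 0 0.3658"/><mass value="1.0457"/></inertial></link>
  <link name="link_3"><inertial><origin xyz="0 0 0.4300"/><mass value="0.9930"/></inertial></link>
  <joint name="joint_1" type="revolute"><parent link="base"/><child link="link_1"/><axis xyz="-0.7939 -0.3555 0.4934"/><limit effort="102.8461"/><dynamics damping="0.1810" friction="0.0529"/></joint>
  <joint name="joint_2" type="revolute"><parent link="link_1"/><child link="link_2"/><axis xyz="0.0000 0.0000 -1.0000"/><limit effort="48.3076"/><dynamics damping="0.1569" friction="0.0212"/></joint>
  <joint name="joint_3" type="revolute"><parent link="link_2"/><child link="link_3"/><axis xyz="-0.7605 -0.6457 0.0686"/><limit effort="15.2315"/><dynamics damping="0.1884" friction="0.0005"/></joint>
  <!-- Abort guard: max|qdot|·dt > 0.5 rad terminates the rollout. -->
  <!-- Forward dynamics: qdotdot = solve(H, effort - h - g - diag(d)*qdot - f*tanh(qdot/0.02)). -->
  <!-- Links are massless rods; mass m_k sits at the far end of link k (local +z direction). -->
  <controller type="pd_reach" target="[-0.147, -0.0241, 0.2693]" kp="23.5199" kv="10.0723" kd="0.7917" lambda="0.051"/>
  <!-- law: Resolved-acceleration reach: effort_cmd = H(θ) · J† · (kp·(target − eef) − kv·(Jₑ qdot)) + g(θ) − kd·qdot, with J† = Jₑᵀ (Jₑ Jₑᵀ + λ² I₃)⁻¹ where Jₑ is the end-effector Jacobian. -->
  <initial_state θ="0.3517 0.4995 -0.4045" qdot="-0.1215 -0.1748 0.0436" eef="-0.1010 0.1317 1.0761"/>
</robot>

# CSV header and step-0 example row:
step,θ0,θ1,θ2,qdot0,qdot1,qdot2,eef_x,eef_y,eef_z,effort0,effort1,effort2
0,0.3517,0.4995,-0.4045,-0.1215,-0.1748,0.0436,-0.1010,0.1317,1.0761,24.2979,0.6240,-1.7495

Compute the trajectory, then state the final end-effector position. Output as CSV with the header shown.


step,θ0,θ1,θ2,qdot0,qdot1,qdot2,eef_x,eef_y,eef_z,effort0,effort1,effort2
1,0.3618,0.4922,-0.4310,1.1181,-0.4975,-2.6580,-0.1002,0.1297,1.0735,16.8589,0.7002,0.5375
2,0.3916,0.4848,-0.4979,1.8613,-0.2357,-4.0067,-0.1016,0.1277,1.0655,8.3893,0.2983,1.2223
3,0.4327,0.4825,-0.5830,2.2442,-0.0139,-4.4904,-0.1051,0.1274,1.0531,0.8794,-0.0003,1.1247
4,0.4791,0.4837,-0.6728,2.3929,0.1193,-4.4966,-0.1102,0.1291,1.0377,-4.8249,-0.1632,0.7533
5,0.5270,0.4869,-0.7606,2.4079,0.2013,-4.2916,-0.1162,0.1325,1.0203,-8.8298,-0.2472,0.3758
6,0.5746,0.4915,-0.8436,2.3532,0.2508,-4.0213,-0.1228,0.1369,1.0018,-11.5356,-0.2845,0.0977
7,0.6207,0.4969,-0.9212,2.2642,0.2808,-3.7514,-0.1296,0.1419,0.9826,-13.3223,-0.2965,-0.0602
8,0.6649,0.5027,-0.9936,2.1594,0.2994,-3.5062,-0.1364,0.1469,0.9632,-14.4763,-0.2973,-0.1112
9,0.7069,0.5088,-1.0615,2.0485,0.3115,-3.2915,-0.1430,0.1515,0.9438,-15.1986,-0.2950,-0.0779
10,0.7468,0.5151,-1.1253,1.9367,0.3197,-3.1058,-0.1492,0.1557,0.9245,-15.6270,-0.2939,0.0172
11,0.7844,0.5216,-1.1858,1.8265,0.3256,-2.9448,-0.1550,0.1591,0.9053,-15.8555,-0.2960,0.1554
12,0.8198,0.5281,-1.2432,1.7195,0.3300,-2.8041,-0.1604,0.1618,0.8864,-15.9485,-0.3018,0.3217
13,0.8531,0.5348,-1.2979,1.6163,0.3331,-2.6797,-0.1653,0.1638,0.8678,-15.9502,-0.3115,0.5051
14,0.8845,0.5415,-1.3504,1.5171,0.3353,-2.5683,-0.1697,0.1650,0.8495,-15.8911,-0.3244,0.6973
15,0.9138,0.5482,-1.4007,1.4221,0.3367,-2.4671,-0.1737,0.1655,0.8315,-15.7923,-0.3401,0.8925
16,0.9414,0.5549,-1.4490,1.3312,0.3374,-2.3742,-0.1772,0.1653,0.8138,-15.6683,-0.3580,1.0865
17,0.9671,0.5617,-1.4956,1.2443,0.3374,-2.2878,-0.1803,0.1646,0.7965,-15.5291,-0.3774,1.2764
18,0.9912,0.5684,-1.5405,1.1612,0.3367,-2.2067,-0.1830,0.1633,0.7796,-15.3817,-0.3980,1.4604
19,1.0136,0.5751,-1.5838,1.0818,0.3355,-2.1301,-0.1853,0.1615,0.7631,-15.2307,-0.4192,1.6372
20,1.0345,0.5818,-1.6257,1.0058,0.3337,-2.0572,-0.1872,0.1594,0.7470,-15.0794,-0.4409,1.8062
21,1.0538,0.5885,-1.6661,0.9331,0.3314,-1.9875,-0.1889,0.1568,0.7312,-14.9299,-0.4626,1.9670
22,1.0718,0.5951,-1.7051,0.8634,0.3287,-1.9206,-0.1903,0.1539,0.7159,-14.7834,-0.4843,2.1195
23,1.0884,0.6016,-1.7429,0.7967,0.3256,-1.8561,-0.1913,0.1508,0.7009,-14.6409,-0.5058,2.2638
24,1.1037,0.6081,-1.7793,0.7327,0.3221,-1.7938,-0.1922,0.1475,0.6864,-14.5028,-0.5269,2.4000
25,1.1177,0.6145,-1.8146,0.6714,0.3183,-1.7337,-0.1928,0.1440,0.6722,-14.3694,-0.5477,2.5284
26,1.1306,0.6208,-1.8486,0.6125,0.3142,-1.6754,-0.1933,0.1403,0.6585,-14.2406,-0.5679,2.6494
27,1.1423,0.6271,-1.8816,0.5560,0.3099,-1.6190,-0.1935,0.1366,0.6451,-14.1165,-0.5877,2.7633
28,1.1528,0.6332,-1.9134,0.5017,0.3054,-1.5642,-0.1936,0.1328,0.6322,-13.9969,-0.6070,2.8705
29,1.1623,0.6393,-1.9441,0.4496,0.3007,-1.5112,-0.1935,0.1289,0.6196,-13.8816,-0.6257,2.9712
30,1.1708,0.6452,-1.9738,0.3995,0.2959,-1.4598,-0.1934,0.1250,0.6074,-13.7705,-0.6438,3.0659
31,1.1783,0.6511,-2.0025,0.3513,0.2909,-1.4099,-0.1931,0.1211,0.5956,-13.6632,-0.6615,3.1548
32,1.1849,0.6569,-2.0302,0.3050,0.2859,-1.3616,-0.1927,0.1172,0.5842,-13.5596,-0.6785,3.2384
33,1.1906,0.6625,-2.0569,0.2605,0.2807,-1.3147,-0.1922,0.1133,0.5732,-13.4595,-0.6951,3.3169
34,1.1953,0.6681,-2.0828,0.2178,0.2756,-1.2694,-0.1916,0.1095,0.5625,-13.3626,-0.7111,3.3907
35,1.1993,0.6736,-2.1077,0.1767,0.2704,-1.2254,-0.1910,0.1057,0.5522,-13.2686,-0.7265,3.4599
36,1.2024,0.6789,-2.1318,0.1371,0.2652,-1.1829,-0.1902,0.1019,0.5422,-13.1775,-0.7415,3.5248
37,1.2048,0.6842,-2.1550,0.0992,0.2599,-1.1417,-0.1895,0.0983,0.5326,-13.0888,-0.7559,3.5858
38,1.2064,0.6893,-2.1774,0.0627,0.2547,-1.1019,-0.1887,0.0947,0.5233,-13.0026,-0.7698,3.6429
39,1.2073,0.6943,-2.1991,0.0278,0.2495,-1.0634,-0.1878,0.0911,0.5143,-12.9189,-0.7832,3.6964
40,1.2075,0.6993,-2.2199,-0.0050,0.2443,-1.0263,-0.1869,0.0877,0.5057,-12.8433,-0.7961,3.7466
41,1.2072,0.7041,-2.2401,-0.0346,0.2391,-0.9904,-0.1860,0.0843,0.4974,-12.7819,-0.8083,3.7936
42,1.2062,0.7088,-2.2595,-0.0631,0.2339,-0.9557,-0.1851,0.0811,0.4893,-12.7217,-0.8200,3.8374
43,1.2046,0.7135,-2.2783,-0.0907,0.2288,-0.9222,-0.1841,0.0779,0.4816,-12.6596,-0.8312,3.8782
44,1.2026,0.7180,-2.2964,-0.1175,0.2239,-0.8898,-0.1831,0.0748,0.4742,-12.5959,-0.8420,3.9162
45,1.2000,0.7224,-2.3139,-0.1433,0.2190,-0.8586,-0.1822,0.0718,0.4670,-12.5311,-0.8523,3.9516
46,1.1968,0.7267,-2.3308,-0.1683,0.2143,-0.8285,-0.1812,0.0689,0.4601,-12.4656,-0.8621,3.9844
47,1.1932,0.7310,-2.3470,-0.1922,0.2096,-0.7994,-0.1802,0.0661,0.4534,-12.3995,-0.8714,4.0149
48,1.1892,0.7351,-2.3627,-0.2152,0.2051,-0.7714,-0.1791,0.0634,0.4470,-12.3330,-0.8802,4.0430
49,1.1846,0.7392,-2.3779,-0.2372,0.2006,-0.7445,-0.1781,0.0607,0.4409,-12.2663,-0.8886,4.0689
50,1.1797,0.7431,-2.3925,-0.2581,0.1963,-0.7185,-0.1771,0.0581,0.4350,-12.1995,-0.8964,4.0927
51,1.1743,0.7470,-2.4066,-0.2781,0.1920,-0.6935,-0.1761,0.0556,0.4293,-12.1326,-0.9039,4.1145
52,1.1686,0.7508,-2.4203,-0.2970,0.1879,-0.6695,-0.1750,0.0532,0.4239,-12.0656,-0.9108,4.1344
53,1.1625,0.7545,-2.4334,-0.3149,0.1839,-0.6464,-0.1740,0.0508,0.4186,-11.9986,-0.9173,4.1523
54,1.1560,0.7582,-2.4461,-0.3319,0.1800,-0.6241,-0.1729,0.0485,0.4136,-11.9315,-0.9233,4.1685
55,1.1492,0.7617,-2.4584,-0.3478,0.1762,-0.6027,-0.1719,0.0463,0.4088,-11.8644,-0.9289,4.1829
56,1.1421,0.7652,-2.4702,-0.3628,0.1725,-0.5821,-0.1709,0.0441,0.4041,,,
# final eef position (m): -0.1709 0.0441 0.4041


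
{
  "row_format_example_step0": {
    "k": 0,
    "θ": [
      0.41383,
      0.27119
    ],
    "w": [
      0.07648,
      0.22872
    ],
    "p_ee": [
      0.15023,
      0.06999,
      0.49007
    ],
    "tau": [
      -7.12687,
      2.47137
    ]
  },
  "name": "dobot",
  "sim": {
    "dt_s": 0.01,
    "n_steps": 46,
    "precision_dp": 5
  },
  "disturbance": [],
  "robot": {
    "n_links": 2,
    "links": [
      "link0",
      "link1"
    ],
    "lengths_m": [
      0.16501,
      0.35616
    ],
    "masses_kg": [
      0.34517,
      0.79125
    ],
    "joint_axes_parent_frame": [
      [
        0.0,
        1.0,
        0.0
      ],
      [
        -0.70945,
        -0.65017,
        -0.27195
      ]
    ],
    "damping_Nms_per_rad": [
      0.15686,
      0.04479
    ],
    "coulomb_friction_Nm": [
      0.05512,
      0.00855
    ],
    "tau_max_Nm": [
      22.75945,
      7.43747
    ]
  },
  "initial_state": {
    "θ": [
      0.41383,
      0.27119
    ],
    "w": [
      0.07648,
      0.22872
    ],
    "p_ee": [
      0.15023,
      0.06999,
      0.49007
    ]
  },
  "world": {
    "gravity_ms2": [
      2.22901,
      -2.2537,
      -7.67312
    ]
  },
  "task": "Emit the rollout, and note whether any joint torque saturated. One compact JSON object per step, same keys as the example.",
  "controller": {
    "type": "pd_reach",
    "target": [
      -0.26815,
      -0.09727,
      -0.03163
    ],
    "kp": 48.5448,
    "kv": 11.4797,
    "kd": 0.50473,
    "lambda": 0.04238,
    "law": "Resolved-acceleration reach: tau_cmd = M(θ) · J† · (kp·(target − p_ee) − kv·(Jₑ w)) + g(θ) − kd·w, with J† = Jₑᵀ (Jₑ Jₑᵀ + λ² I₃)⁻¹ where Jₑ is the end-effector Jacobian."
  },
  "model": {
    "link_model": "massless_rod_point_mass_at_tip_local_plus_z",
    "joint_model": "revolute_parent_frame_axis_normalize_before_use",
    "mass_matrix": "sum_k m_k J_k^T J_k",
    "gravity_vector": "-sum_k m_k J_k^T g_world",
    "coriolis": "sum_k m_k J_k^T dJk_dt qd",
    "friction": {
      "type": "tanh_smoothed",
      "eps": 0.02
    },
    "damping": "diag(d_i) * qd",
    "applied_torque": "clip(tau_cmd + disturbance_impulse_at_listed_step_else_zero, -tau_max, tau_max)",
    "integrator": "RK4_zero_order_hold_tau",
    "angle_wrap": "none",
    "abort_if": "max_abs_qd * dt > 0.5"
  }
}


{"k":1,"\u03b8":[0.41329,0.27312],"w":[-0.18238,0.15866],"p_ee":[0.14954,0.07049,0.49016],"tau":[-6.42235,2.32339]}
{"k":2,"\u03b8":[0.4104,0.27449],"w":[-0.39591,0.11572],"p_ee":[0.14781,0.07085,0.49059],"tau":[-5.82498,2.17578]}
{"k":3,"\u03b8":[0.40555,0.27552],"w":[-0.57419,0.09036],"p_ee":[0.1452,0.07111,0.4913],"tau":[-5.31395,2.03363]}
{"k":4,"\u03b8":[0.39906,0.27635],"w":[-0.72388,0.07696],"p_ee":[0.14182,0.07133,0.49223],"tau":[-4.87485,1.89933]}
{"k":5,"\u03b8":[0.39118,0.27709],"w":[-0.85028,0.07153],"p_ee":[0.13778,0.07153,0.49332],"tau":[-4.49575,1.77406]}
{"k":6,"\u03b8":[0.38215,0.27781],"w":[-0.95762,0.07122],"p_ee":[0.13315,0.07171,0.49454],"tau":[-4.16678,1.6582]}
{"k":7,"\u03b8":[0.37211,0.27853],"w":[-1.04928,0.07406],"p_ee":[0.12802,0.0719,0.49585],"tau":[-3.87972,1.5516]}
{"k":8,"\u03b8":[0.36123,0.2793],"w":[-1.128,0.07865],"p_ee":[0.12245,0.0721,0.4972],"tau":[-3.62775,1.45382]}
{"k":9,"\u03b8":[0.34961,0.28011],"w":[-1.19599,0.08404],"p_ee":[0.11648,0.07231,0.49858],"tau":[-3.40514,1.36419]}
{"k":10,"\u03b8":[0.33735,0.28098],"w":[-1.25505,0.08959],"p_ee":[0.11017,0.07254,0.49995],"tau":[-3.20715,1.28199]}
{"k":11,"\u03b8":[0.32455,0.2819],"w":[-1.30664,0.09488],"p_ee":[0.10356,0.07278,0.5013],"tau":[-3.02976,1.20646]}
{"k":12,"\u03b8":[0.31125,0.28287],"w":[-1.35196,0.09964],"p_ee":[0.09667,0.07303,0.50261],"tau":[-2.86963,1.13685]}
{"k":13,"\u03b8":[0.29754,0.28389],"w":[-1.39198,0.10371],"p_ee":[0.08954,0.07329,0.50386],"tau":[-2.72395,1.07246]}
{"k":14,"\u03b8":[0.28344,0.28494],"w":[-1.42753,0.10699],"p_ee":[0.0822,0.07357,0.50504],"tau":[-2.59035,1.01263]}
{"k":15,"\u03b8":[0.26901,0.28602],"w":[-1.45927,0.10946],"p_ee":[0.07466,0.07385,0.50613],"tau":[-2.46684,0.95677]}
{"k":16,"\u03b8":[0.25427,0.28713],"w":[-1.48776,0.1111],"p_ee":[0.06695,0.07414,0.50713],"tau":[-2.35176,0.90434]}
{"k":17,"\u03b8":[0.23927,0.28824],"w":[-1.51345,0.11193],"p_ee":[0.05909,0.07443,0.50803],"tau":[-2.24368,0.85487]}
{"k":18,"\u03b8":[0.22402,0.28936],"w":[-1.53672,0.11199],"p_ee":[0.05109,0.07472,0.50882],"tau":[-2.14143,0.80796]}
{"k":19,"\u03b8":[0.20855,0.29048],"w":[-1.5579,0.11131],"p_ee":[0.04297,0.07501,0.5095],"tau":[-2.044,0.76323]}
{"k":20,"\u03b8":[0.19288,0.29158],"w":[-1.57725,0.10992],"p_ee":[0.03474,0.07529,0.51005],"tau":[-1.95055,0.72037]}
{"k":21,"\u03b8":[0.17702,0.29267],"w":[-1.59499,0.10788],"p_ee":[0.02642,0.07558,0.51047],"tau":[-1.86038,0.67912]}
{"k":22,"\u03b8":[0.16099,0.29374],"w":[-1.61131,0.10521],"p_ee":[0.018,0.07586,0.51076],"tau":[-1.77289,0.63924]}
{"k":23,"\u03b8":[0.1448,0.29477],"w":[-1.62635,0.10196],"p_ee":[0.00951,0.07612,0.51092],"tau":[-1.68758,0.60054]}
{"k":24,"\u03b8":[0.12847,0.29577],"w":[-1.64025,0.09816],"p_ee":[0.00096,0.07638,0.51094],"tau":[-1.60405,0.56285]}
{"k":25,"\u03b8":[0.11201,0.29673],"w":[-1.65311,0.09385],"p_ee":[-0.00766,0.07663,0.51081],"tau":[-1.52194,0.52604]}
{"k":26,"\u03b8":[0.09542,0.29765],"w":[-1.66502,0.08906],"p_ee":[-0.01632,0.07687,0.51055],"tau":[-1.44097,0.48998]}
{"k":27,"\u03b8":[0.07871,0.29851],"w":[-1.67606,0.08381],"p_ee":[-0.02503,0.0771,0.51013],"tau":[-1.3609,0.45459]}
{"k":28,"\u03b8":[0.0619,0.29932],"w":[-1.68628,0.07813],"p_ee":[-0.03377,0.07731,0.50957],"tau":[-1.28153,0.41979]}
{"k":29,"\u03b8":[0.045,0.30007],"w":[-1.69574,0.07205],"p_ee":[-0.04253,0.0775,0.50886],"tau":[-1.20272,0.38551]}
{"k":30,"\u03b8":[0.028,0.30076],"w":[-1.70447,0.06559],"p_ee":[-0.05131,0.07768,0.508],"tau":[-1.12432,0.3517]}
{"k":31,"\u03b8":[0.01091,0.30138],"w":[-1.71252,0.05877],"p_ee":[-0.06011,0.07784,0.50699],"tau":[-1.04626,0.31833]}
{"k":32,"\u03b8":[-0.00625,0.30193],"w":[-1.71991,0.05162],"p_ee":[-0.06891,0.07799,0.50583],"tau":[-0.96844,0.28535]}
{"k":33,"\u03b8":[-0.02348,0.30241],"w":[-1.72665,0.04415],"p_ee":[-0.07771,0.07811,0.50452],"tau":[-0.89081,0.25275]}
{"k":34,"\u03b8":[-0.04077,0.30281],"w":[-1.73276,0.0364],"p_ee":[-0.0865,0.07822,0.50306],"tau":[-0.81334,0.22049]}
{"k":35,"\u03b8":[-0.05812,0.30314],"w":[-1.73825,0.02841],"p_ee":[-0.09528,0.0783,0.50144],"tau":[-0.736,0.18854]}
{"k":36,"\u03b8":[-0.07553,0.30338],"w":[-1.74311,0.02026],"p_ee":[-0.10404,0.07836,0.49968],"tau":[-0.65878,0.15682]}
{"k":37,"\u03b8":[-0.09298,0.30354],"w":[-1.74731,0.01206],"p_ee":[-0.11278,0.07841,0.49777],"tau":[-0.5817,0.12522]}
{"k":38,"\u03b8":[-0.11047,0.30362],"w":[-1.75081,0.00394],"p_ee":[-0.12148,0.07843,0.49571],"tau":[-0.50478,0.0936]}
{"k":39,"\u03b8":[-0.12799,0.30362],"w":[-1.75361,-0.00401],"p_ee":[-0.13014,0.07843,0.49351],"tau":[-0.42802,0.06188]}
{"k":40,"\u03b8":[-0.14553,0.30354],"w":[-1.75574,-0.01188],"p_ee":[-0.13877,0.07841,0.49116],"tau":[-0.35142,0.03018]}
{"k":41,"\u03b8":[-0.16309,0.30338],"w":[-1.75729,-0.01984],"p_ee":[-0.14734,0.07836,0.48867],"tau":[-0.27496,-0.00126]}
{"k":42,"\u03b8":[-0.18067,0.30314],"w":[-1.75833,-0.02806],"p_ee":[-0.15586,0.0783,0.48603],"tau":[-0.19863,-0.03225]}
{"k":43,"\u03b8":[-0.19825,0.30282],"w":[-1.75891,-0.03661],"p_ee":[-0.16433,0.07822,0.48326],"tau":[-0.12246,-0.06264]}
{"k":44,"\u03b8":[-0.21584,0.30241],"w":[-1.75902,-0.04551],"p_ee":[-0.17273,0.07811,0.48036],"tau":[-0.0465,-0.09239]}
{"k":45,"\u03b8":[-0.23342,0.30191],"w":[-1.75867,-0.05473],"p_ee":[-0.18106,0.07798,0.47731],"tau":[0.02922,-0.1215]}
{"k":46,"\u03b8":[-0.251,0.30132],"w":[-1.75785,-0.06424],"p_ee":[-0.18933,0.07783,0.47414]}
{"summary": "any joint saturated: no"}
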